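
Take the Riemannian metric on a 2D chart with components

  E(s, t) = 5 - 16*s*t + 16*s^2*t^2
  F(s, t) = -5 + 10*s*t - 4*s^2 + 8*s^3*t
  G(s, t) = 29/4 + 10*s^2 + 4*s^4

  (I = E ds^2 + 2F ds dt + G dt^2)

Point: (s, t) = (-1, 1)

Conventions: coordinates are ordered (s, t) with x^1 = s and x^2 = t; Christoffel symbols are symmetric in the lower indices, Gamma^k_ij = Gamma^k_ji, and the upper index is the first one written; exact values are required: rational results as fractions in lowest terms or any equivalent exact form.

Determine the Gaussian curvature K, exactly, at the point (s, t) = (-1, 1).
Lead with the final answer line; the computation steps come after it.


Answer: K = -256/52441

E = 37, F = -27, G = 85/4, EG - F^2 = 229/4 at the point
E_s = -48, E_t = 48, F_s = 42, F_t = -18, G_s = -36, G_t = 0
E_tt = 32, F_st = 34, G_ss = 68
Evaluate Brioschi's two determinant matrices M1, M2 and divide by (EG - F^2)^2.
M1 = [[-E_tt/2 + F_st - G_ss/2, E_s/2, F_s - E_t/2], [F_t - G_s/2, E, F], [G_t/2, F, G]] = [[-16, -24, 18], [0, 37, -27], [0, -27, 85/4]]; det M1 = -916
M2 = [[0, E_t/2, G_s/2], [E_t/2, E, F], [G_s/2, F, G]] = [[0, 24, -18], [24, 37, -27], [-18, -27, 85/4]]; det M2 = -900
det M1 - det M2 = -16; K = -16 / (229/4)^2 = -256/52441


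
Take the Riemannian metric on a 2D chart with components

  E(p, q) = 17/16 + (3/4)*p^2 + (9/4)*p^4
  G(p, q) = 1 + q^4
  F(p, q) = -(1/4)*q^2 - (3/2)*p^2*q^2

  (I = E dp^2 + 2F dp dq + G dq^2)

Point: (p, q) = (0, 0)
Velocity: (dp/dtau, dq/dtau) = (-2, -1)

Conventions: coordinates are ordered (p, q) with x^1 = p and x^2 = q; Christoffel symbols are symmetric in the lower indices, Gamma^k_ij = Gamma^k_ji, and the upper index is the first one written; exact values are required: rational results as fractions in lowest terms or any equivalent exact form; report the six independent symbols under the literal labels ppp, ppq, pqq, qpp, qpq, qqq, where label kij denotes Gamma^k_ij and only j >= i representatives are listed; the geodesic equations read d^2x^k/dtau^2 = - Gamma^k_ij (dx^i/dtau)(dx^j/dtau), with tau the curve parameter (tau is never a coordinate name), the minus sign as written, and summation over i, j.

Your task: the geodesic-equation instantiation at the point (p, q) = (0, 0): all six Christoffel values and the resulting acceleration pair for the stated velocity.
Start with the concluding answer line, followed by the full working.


Answer: Gamma_ppp = 0, Gamma_ppq = 0, Gamma_pqq = 0, Gamma_qpp = 0, Gamma_qpq = 0, Gamma_qqq = 0; accelerations (d^2p/dtau^2, d^2q/dtau^2) = (0, 0)

E = 17/16, F = 0, G = 1 at the point
E_p = 0, E_q = 0, F_p = 0, F_q = 0, G_p = 0, G_q = 0
EG - F^2 = 17/16;  g^inv = (16/17) * [[1, 0], [0, 17/16]]
first-kind symbols [ij,l] = (1/2)(d_i g_jl + d_j g_il - d_l g_ij): [pp,p] = E_p/2 = 0, [pp,q] = F_p - E_q/2 = 0, [pq,p] = E_q/2 = 0, [pq,q] = G_p/2 = 0, [qq,p] = F_q - G_p/2 = 0, [qq,q] = G_q/2 = 0
Gamma^p_ij = (G*[ij,p] - F*[ij,q])/(EG - F^2), Gamma^q_ij = (E*[ij,q] - F*[ij,p])/(EG - F^2)
Gamma_ppp = 0, Gamma_ppq = 0, Gamma_pqq = 0, Gamma_qpp = 0, Gamma_qpq = 0, Gamma_qqq = 0
d^2p/dtau^2 = -(Gamma_ppp*(-2)^2 + 2*Gamma_ppq*(-2)*(-1) + Gamma_pqq*(-1)^2) = 0
d^2q/dtau^2 = -(Gamma_qpp*(-2)^2 + 2*Gamma_qpq*(-2)*(-1) + Gamma_qqq*(-1)^2) = 0


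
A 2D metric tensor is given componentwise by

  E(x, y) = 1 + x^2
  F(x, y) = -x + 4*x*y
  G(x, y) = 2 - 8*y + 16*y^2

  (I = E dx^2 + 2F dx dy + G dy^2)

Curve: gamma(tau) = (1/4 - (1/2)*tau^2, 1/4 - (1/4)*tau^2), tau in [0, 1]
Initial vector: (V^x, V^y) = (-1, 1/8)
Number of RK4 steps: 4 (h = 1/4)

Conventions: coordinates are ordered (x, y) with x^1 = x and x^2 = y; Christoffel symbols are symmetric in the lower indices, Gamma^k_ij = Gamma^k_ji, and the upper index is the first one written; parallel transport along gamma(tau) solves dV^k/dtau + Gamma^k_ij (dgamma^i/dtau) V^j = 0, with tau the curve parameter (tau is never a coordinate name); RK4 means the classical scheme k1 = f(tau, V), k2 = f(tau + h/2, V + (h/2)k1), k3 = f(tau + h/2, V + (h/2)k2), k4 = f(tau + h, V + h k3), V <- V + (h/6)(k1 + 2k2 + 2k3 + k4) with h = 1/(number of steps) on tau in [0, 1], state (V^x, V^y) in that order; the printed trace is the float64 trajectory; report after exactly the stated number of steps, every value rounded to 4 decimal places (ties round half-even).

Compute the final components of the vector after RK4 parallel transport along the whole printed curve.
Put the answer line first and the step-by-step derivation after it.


Answer: V^x = -1.0109, V^y = 0.2363

gamma'(tau) = (-tau, -(1/2)*tau); f(tau, V)^k = -Gamma^k_ij(gamma(tau)) gamma'^i(tau) V^j; h = 1/4; intermediate values shown to 6 dp
curve data and Christoffel symbols at the stage parameters:
  tau = 0.000000: gamma = (0.250000, 0.250000), gamma' = (0.000000, 0.000000); Gamma_xxx = 0.235294, Gamma_xxy = 0.000000, Gamma_xyy = 0.941176, Gamma_yxx = 0.000000, Gamma_yxy = 0.000000, Gamma_yyy = 0.000000
  tau = 0.125000: gamma = (0.242188, 0.246094), gamma' = (-0.125000, -0.062500); Gamma_xxx = 0.228716, Gamma_xxy = 0.000000, Gamma_xyy = 0.914865, Gamma_yxx = -0.014756, Gamma_yxy = 0.000000, Gamma_yyy = -0.059024
  tau = 0.250000: gamma = (0.218750, 0.234375), gamma' = (-0.250000, -0.125000); Gamma_xxx = 0.207985, Gamma_xxy = 0.000000, Gamma_xyy = 0.831941, Gamma_yxx = -0.059424, Gamma_yxy = 0.000000, Gamma_yyy = -0.237697
  tau = 0.375000: gamma = (0.179688, 0.214844), gamma' = (-0.375000, -0.187500); Gamma_xxx = 0.170795, Gamma_xxy = 0.000000, Gamma_xyy = 0.683182, Gamma_yxx = -0.133666, Gamma_yxy = 0.000000, Gamma_yyy = -0.534664
  tau = 0.500000: gamma = (0.125000, 0.187500), gamma' = (-0.500000, -0.250000); Gamma_xxx = 0.115942, Gamma_xxy = 0.000000, Gamma_xyy = 0.463768, Gamma_yxx = -0.231884, Gamma_yxy = 0.000000, Gamma_yyy = -0.927536
  tau = 0.625000: gamma = (0.054688, 0.152344), gamma' = (-0.625000, -0.312500); Gamma_xxx = 0.047325, Gamma_xxy = 0.000000, Gamma_xyy = 0.189299, Gamma_yxx = -0.338034, Gamma_yxy = 0.000000, Gamma_yyy = -1.352136
  tau = 0.750000: gamma = (-0.031250, 0.109375), gamma' = (-0.750000, -0.375000); Gamma_xxx = -0.023721, Gamma_xxy = 0.000000, Gamma_xyy = -0.094885, Gamma_yxx = -0.426983, Gamma_yxy = 0.000000, Gamma_yyy = -1.707932
  tau = 0.875000: gamma = (-0.132812, 0.058594), gamma' = (-0.875000, -0.437500); Gamma_xxx = -0.082810, Gamma_xxy = 0.000000, Gamma_xyy = -0.331240, Gamma_yxx = -0.477376, Gamma_yxy = 0.000000, Gamma_yyy = -1.909503
  tau = 1.000000: gamma = (-0.250000, 0.000000), gamma' = (-1.000000, -0.500000); Gamma_xxx = -0.121212, Gamma_xxy = 0.000000, Gamma_xyy = -0.484848, Gamma_yxx = -0.484848, Gamma_yxy = 0.000000, Gamma_yyy = -1.939394
step 0: V^x = -1.0000, V^y = 0.1250
step 1: k1 = (0.000000, 0.000000), k2 = (-0.021442, 0.001383), k3 = (-0.021509, 0.001388), k4 = (-0.039241, 0.011212); V <- V + (h/6)(k1 + 2k2 + 2k3 + k4): V^x = -1.0052, V^y = 0.1257
step 2: k1 = (-0.039196, 0.011199), k2 = (-0.048415, 0.037890), k3 = (-0.048062, 0.037613), k4 = (-0.043306, 0.086612); V <- V + (h/6)(k1 + 2k2 + 2k3 + k4): V^x = -1.0167, V^y = 0.1361
step 3: k1 = (-0.043163, 0.086326), k2 = (-0.021544, 0.153885), k3 = (-0.020964, 0.149745), k4 = (0.012008, 0.216137); V <- V + (h/6)(k1 + 2k2 + 2k3 + k4): V^x = -1.0215, V^y = 0.1740
step 4: k1 = (0.011984, 0.215709), k2 = (0.044792, 0.258210), k3 = (0.043724, 0.252059), k4 = (0.065046, 0.260184); V <- V + (h/6)(k1 + 2k2 + 2k3 + k4): V^x = -1.0109, V^y = 0.2363


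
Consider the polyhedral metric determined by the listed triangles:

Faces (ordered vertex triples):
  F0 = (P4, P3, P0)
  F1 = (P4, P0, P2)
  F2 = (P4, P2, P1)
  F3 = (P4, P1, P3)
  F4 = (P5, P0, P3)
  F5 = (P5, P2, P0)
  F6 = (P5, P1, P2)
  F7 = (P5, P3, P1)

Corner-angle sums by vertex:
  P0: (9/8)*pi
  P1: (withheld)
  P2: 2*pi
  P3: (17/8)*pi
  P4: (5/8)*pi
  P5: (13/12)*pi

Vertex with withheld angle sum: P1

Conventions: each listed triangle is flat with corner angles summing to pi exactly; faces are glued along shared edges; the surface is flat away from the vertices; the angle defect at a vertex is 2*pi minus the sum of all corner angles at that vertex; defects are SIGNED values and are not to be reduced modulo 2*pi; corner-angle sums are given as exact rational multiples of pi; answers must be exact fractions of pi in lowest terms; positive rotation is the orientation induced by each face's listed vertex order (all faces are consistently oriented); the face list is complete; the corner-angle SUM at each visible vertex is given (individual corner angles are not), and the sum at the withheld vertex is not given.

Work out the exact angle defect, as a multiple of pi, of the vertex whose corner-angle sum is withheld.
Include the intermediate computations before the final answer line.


V = 6, E = 12, F = 8; chi = V - E + F = 2
Gauss-Bonnet: total defect = 2*pi*chi = 4*pi; visible defects sum to (73/24)*pi

Answer: defect(P1) = (23/24)*pi


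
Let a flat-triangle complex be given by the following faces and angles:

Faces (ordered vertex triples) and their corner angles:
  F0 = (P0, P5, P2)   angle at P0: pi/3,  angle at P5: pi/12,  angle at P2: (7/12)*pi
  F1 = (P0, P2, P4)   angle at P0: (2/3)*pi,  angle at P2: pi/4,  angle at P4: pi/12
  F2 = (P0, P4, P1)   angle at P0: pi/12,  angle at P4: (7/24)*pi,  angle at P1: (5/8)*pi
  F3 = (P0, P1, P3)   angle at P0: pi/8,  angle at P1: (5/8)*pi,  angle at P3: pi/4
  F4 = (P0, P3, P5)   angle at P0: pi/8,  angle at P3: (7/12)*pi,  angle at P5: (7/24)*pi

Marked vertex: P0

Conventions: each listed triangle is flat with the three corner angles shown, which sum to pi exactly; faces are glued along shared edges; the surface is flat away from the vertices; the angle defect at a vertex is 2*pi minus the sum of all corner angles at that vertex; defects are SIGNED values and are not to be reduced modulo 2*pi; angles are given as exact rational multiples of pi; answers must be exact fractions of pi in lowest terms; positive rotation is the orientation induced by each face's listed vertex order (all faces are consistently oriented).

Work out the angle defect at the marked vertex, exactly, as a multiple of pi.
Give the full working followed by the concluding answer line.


Sum of corner angles at P0: (4/3)*pi
defect = 2*pi - (4/3)*pi

Answer: defect(P0) = (2/3)*pi


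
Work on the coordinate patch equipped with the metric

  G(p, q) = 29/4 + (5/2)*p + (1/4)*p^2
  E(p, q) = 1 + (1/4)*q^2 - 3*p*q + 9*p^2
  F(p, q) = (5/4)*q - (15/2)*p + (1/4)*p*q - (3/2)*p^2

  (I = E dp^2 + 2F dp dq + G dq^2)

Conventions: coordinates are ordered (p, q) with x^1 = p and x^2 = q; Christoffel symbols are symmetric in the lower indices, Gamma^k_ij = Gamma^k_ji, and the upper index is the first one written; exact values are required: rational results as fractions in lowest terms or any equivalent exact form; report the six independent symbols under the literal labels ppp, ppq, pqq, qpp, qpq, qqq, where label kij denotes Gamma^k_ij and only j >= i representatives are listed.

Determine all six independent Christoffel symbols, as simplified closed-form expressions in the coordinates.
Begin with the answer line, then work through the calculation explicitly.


Answer: Gamma_ppp = (36*p - 6*q)/(37*p^2 - 12*p*q + 10*p + q^2 + 29), Gamma_ppq = (-6*p + q)/(37*p^2 - 12*p*q + 10*p + q^2 + 29), Gamma_pqq = 0, Gamma_qpp = (-6*p - 30)/(37*p^2 - 12*p*q + 10*p + q^2 + 29), Gamma_qpq = (p + 5)/(37*p^2 - 12*p*q + 10*p + q^2 + 29), Gamma_qqq = 0

E = 1 + (1/4)*q^2 - 3*p*q + 9*p^2; F = (5/4)*q - (15/2)*p + (1/4)*p*q - (3/2)*p^2; G = 29/4 + (5/2)*p + (1/4)*p^2
Gamma^k_ij = (1/2) g^{kl} (d_i g_jl + d_j g_il - d_l g_ij), with g^inv = (1/(EG-F^2)) [[G, -F], [-F, E]]
first partials: E_p = -3*q + 18*p, E_q = (1/2)*q - 3*p, F_p = -15/2 + (1/4)*q - 3*p, F_q = 5/4 + (1/4)*p, G_p = 5/2 + (1/2)*p, G_q = 0
D = EG - F^2 = 29/4 + (5/2)*p + (1/4)*q^2 - 3*p*q + (37/4)*p^2
expanded: Gamma^p_pp = (G E_p - 2F F_p + F E_q)/(2D), Gamma^p_pq = (G E_q - F G_p)/(2D), Gamma^p_qq = (2G F_q - G G_p - F G_q)/(2D), Gamma^q_pp = (2E F_p - E E_q - F E_p)/(2D), Gamma^q_pq = (E G_p - F E_q)/(2D), Gamma^q_qq = (E G_q - 2F F_q + F G_p)/(2D); substitute and cancel common factors


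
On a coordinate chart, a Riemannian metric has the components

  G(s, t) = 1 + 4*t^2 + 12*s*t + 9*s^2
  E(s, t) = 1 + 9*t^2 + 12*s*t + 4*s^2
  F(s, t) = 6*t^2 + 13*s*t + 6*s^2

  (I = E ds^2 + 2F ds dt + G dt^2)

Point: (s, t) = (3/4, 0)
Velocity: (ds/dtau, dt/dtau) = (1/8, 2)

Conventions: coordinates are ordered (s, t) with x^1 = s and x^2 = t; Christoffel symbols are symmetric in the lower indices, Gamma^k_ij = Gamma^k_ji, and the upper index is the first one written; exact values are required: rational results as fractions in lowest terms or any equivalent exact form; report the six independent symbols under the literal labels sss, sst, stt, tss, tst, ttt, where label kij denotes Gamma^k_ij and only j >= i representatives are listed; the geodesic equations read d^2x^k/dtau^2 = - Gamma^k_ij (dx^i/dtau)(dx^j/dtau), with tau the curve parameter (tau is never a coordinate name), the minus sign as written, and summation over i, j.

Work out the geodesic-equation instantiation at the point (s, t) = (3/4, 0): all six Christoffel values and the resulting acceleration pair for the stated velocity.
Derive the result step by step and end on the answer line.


E = 13/4, F = 27/8, G = 97/16 at the point
E_s = 6, E_t = 9, F_s = 9, F_t = 39/4, G_s = 27/2, G_t = 9
EG - F^2 = 133/16;  g^inv = (16/133) * [[97/16, -27/8], [-27/8, 13/4]]
first-kind symbols [ij,l] = (1/2)(d_i g_jl + d_j g_il - d_l g_ij): [ss,s] = E_s/2 = 3, [ss,t] = F_s - E_t/2 = 9/2, [st,s] = E_t/2 = 9/2, [st,t] = G_s/2 = 27/4, [tt,s] = F_t - G_s/2 = 3, [tt,t] = G_t/2 = 9/2
Gamma^s_ij = (G*[ij,s] - F*[ij,t])/(EG - F^2), Gamma^t_ij = (E*[ij,t] - F*[ij,s])/(EG - F^2)
Gamma_sss = 48/133, Gamma_sst = 72/133, Gamma_stt = 48/133, Gamma_tss = 72/133, Gamma_tst = 108/133, Gamma_ttt = 72/133
d^2s/dtau^2 = -(Gamma_sss*(1/8)^2 + 2*Gamma_sst*(1/8)*(2) + Gamma_stt*(2)^2) = -915/532
d^2t/dtau^2 = -(Gamma_tss*(1/8)^2 + 2*Gamma_tst*(1/8)*(2) + Gamma_ttt*(2)^2) = -2745/1064

Answer: Gamma_sss = 48/133, Gamma_sst = 72/133, Gamma_stt = 48/133, Gamma_tss = 72/133, Gamma_tst = 108/133, Gamma_ttt = 72/133; accelerations (d^2s/dtau^2, d^2t/dtau^2) = (-915/532, -2745/1064)


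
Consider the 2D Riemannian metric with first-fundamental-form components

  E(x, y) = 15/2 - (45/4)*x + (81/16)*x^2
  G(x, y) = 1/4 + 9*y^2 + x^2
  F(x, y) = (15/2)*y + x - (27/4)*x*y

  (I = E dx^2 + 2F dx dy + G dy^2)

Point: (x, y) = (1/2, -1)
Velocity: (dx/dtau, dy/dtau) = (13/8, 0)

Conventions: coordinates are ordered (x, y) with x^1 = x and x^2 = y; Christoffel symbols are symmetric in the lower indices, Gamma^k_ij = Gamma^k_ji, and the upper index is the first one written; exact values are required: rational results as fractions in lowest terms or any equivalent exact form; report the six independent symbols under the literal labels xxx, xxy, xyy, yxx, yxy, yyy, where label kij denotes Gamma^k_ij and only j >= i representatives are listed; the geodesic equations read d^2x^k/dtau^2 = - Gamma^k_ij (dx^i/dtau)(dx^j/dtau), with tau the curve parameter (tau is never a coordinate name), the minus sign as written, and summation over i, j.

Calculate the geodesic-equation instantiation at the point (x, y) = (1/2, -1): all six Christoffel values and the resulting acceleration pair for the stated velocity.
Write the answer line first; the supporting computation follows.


Answer: Gamma_xxx = -166/2137, Gamma_xxy = 232/2137, Gamma_xyy = 232/2137, Gamma_yxx = 1680/2137, Gamma_yxy = 201/2137, Gamma_yyy = -1936/2137; accelerations (d^2x/dtau^2, d^2y/dtau^2) = (14027/68384, -17745/8548)

E = 201/64, F = -29/8, G = 19/2 at the point
E_x = -99/16, E_y = 0, F_x = 31/4, F_y = 33/8, G_x = 1, G_y = -18
EG - F^2 = 2137/128;  g^inv = (128/2137) * [[19/2, 29/8], [29/8, 201/64]]
first-kind symbols [ij,l] = (1/2)(d_i g_jl + d_j g_il - d_l g_ij): [xx,x] = E_x/2 = -99/32, [xx,y] = F_x - E_y/2 = 31/4, [xy,x] = E_y/2 = 0, [xy,y] = G_x/2 = 1/2, [yy,x] = F_y - G_x/2 = 29/8, [yy,y] = G_y/2 = -9
Gamma^x_ij = (G*[ij,x] - F*[ij,y])/(EG - F^2), Gamma^y_ij = (E*[ij,y] - F*[ij,x])/(EG - F^2)
Gamma_xxx = -166/2137, Gamma_xxy = 232/2137, Gamma_xyy = 232/2137, Gamma_yxx = 1680/2137, Gamma_yxy = 201/2137, Gamma_yyy = -1936/2137
d^2x/dtau^2 = -(Gamma_xxx*(13/8)^2 + 2*Gamma_xxy*(13/8)*(0) + Gamma_xyy*(0)^2) = 14027/68384
d^2y/dtau^2 = -(Gamma_yxx*(13/8)^2 + 2*Gamma_yxy*(13/8)*(0) + Gamma_yyy*(0)^2) = -17745/8548


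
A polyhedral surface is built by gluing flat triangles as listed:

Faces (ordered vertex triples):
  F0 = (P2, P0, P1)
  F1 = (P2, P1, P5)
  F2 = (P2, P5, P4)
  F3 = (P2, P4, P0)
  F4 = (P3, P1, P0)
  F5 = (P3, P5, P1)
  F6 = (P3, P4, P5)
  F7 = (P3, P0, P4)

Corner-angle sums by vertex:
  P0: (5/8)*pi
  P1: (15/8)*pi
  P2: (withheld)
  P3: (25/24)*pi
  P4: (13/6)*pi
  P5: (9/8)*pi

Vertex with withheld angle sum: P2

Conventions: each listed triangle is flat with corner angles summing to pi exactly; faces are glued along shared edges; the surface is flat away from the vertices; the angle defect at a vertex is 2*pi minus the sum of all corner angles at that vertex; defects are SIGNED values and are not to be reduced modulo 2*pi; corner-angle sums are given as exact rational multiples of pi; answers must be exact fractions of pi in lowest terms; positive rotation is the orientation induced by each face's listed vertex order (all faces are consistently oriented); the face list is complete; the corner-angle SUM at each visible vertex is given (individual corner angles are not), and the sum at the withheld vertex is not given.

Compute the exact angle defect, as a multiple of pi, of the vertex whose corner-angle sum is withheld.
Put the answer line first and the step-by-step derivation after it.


Answer: defect(P2) = (5/6)*pi

V = 6, E = 12, F = 8; chi = V - E + F = 2
Gauss-Bonnet: total defect = 2*pi*chi = 4*pi; visible defects sum to (19/6)*pi


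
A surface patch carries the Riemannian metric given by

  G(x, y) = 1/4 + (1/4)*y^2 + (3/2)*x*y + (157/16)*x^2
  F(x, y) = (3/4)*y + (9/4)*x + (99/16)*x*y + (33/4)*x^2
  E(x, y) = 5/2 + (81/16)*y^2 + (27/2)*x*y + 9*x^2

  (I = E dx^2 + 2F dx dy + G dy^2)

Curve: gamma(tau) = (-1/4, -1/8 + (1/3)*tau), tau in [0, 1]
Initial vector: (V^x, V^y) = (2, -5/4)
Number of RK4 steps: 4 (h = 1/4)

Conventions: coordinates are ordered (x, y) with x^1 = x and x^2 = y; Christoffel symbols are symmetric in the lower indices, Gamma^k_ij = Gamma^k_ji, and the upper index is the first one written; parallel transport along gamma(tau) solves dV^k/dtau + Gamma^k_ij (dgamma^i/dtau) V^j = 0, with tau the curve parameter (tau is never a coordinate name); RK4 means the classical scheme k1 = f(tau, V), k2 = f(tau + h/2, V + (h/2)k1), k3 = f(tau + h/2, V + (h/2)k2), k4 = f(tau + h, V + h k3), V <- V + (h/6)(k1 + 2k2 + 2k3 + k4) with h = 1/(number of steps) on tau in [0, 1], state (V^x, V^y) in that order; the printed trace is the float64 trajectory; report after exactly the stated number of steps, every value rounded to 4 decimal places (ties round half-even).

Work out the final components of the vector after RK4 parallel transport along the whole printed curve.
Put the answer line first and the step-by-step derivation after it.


Answer: V^x = 2.4682, V^y = 0.9186

gamma'(tau) = (0, 1/3); f(tau, V)^k = -Gamma^k_ij(gamma(tau)) gamma'^i(tau) V^j; h = 1/4; intermediate values shown to 6 dp
curve data and Christoffel symbols at the stage parameters:
  tau = 0.000000: gamma = (-0.250000, -0.125000), gamma' = (0.000000, 0.333333); Gamma_xxx = -0.863608, Gamma_xxy = -0.610425, Gamma_xyy = 0.495058, Gamma_yxx = -0.309151, Gamma_yxy = -2.751108, Gamma_yyy = -0.267877
  tau = 0.125000: gamma = (-0.250000, -0.083333), gamma' = (0.000000, 0.333333); Gamma_xxx = -0.830661, Gamma_xxy = -0.608130, Gamma_xyy = 0.510078, Gamma_yxx = -0.295700, Gamma_yxy = -2.793527, Gamma_yyy = -0.243561
  tau = 0.250000: gamma = (-0.250000, -0.041667), gamma' = (0.000000, 0.333333); Gamma_xxx = -0.789268, Gamma_xxy = -0.603127, Gamma_xyy = 0.524464, Gamma_yxx = -0.278806, Gamma_yxy = -2.834649, Gamma_yyy = -0.216920
  tau = 0.375000: gamma = (-0.250000, 0.000000), gamma' = (0.000000, 0.333333); Gamma_xxx = -0.738632, Gamma_xxy = -0.595009, Gamma_xyy = 0.537939, Gamma_yxx = -0.257301, Gamma_yxy = -2.873937, Gamma_yyy = -0.187985
  tau = 0.500000: gamma = (-0.250000, 0.041667), gamma' = (0.000000, 0.333333); Gamma_xxx = -0.678056, Gamma_xxy = -0.583366, Gamma_xyy = 0.550196, Gamma_yxx = -0.229837, Gamma_yxy = -2.910763, Gamma_yyy = -0.156852
  tau = 0.625000: gamma = (-0.250000, 0.083333), gamma' = (0.000000, 0.333333); Gamma_xxx = -0.607008, Gamma_xxy = -0.567805, Gamma_xyy = 0.560906, Gamma_yxx = -0.194914, Gamma_yxy = -2.944402, Gamma_yyy = -0.123687
  tau = 0.750000: gamma = (-0.250000, 0.125000), gamma' = (0.000000, 0.333333); Gamma_xxx = -0.525185, Gamma_xxy = -0.547974, Gamma_xyy = 0.569727, Gamma_yxx = -0.150926, Gamma_yxy = -2.974043, Gamma_yyy = -0.088739
  tau = 0.875000: gamma = (-0.250000, 0.166667), gamma' = (0.000000, 0.333333); Gamma_xxx = -0.432584, Gamma_xxy = -0.523587, Gamma_xyy = 0.576320, Gamma_yxx = -0.096233, Gamma_yxy = -2.998799, Gamma_yyy = -0.052339
  tau = 1.000000: gamma = (-0.250000, 0.208333), gamma' = (0.000000, 0.333333); Gamma_xxx = -0.329564, Gamma_xxy = -0.494459, Gamma_xyy = 0.580368, Gamma_yxx = -0.029253, Gamma_yxy = -3.017738, Gamma_yyy = -0.014902
step 0: V^x = 2.0000, V^y = -1.2500
step 1: k1 = (0.613224, 1.722456), k2 = (0.596883, 1.849725), k3 = (0.593764, 1.849115), k4 = (0.569638, 1.973068); V <- V + (h/6)(k1 + 2k2 + 2k3 + k4): V^x = 2.1485, V^y = -0.7878
step 2: k1 = (0.569662, 1.973125), k2 = (0.537284, 2.092531), k3 = (0.533805, 2.089589), k4 = (0.492411, 2.200204); V <- V + (h/6)(k1 + 2k2 + 2k3 + k4): V^x = 2.2820, V^y = -0.2654
step 3: k1 = (0.492422, 2.200262), k2 = (0.441760, 2.300535), k3 = (0.438218, 2.294837), k4 = (0.378286, 2.379999); V <- V + (h/6)(k1 + 2k2 + 2k3 + k4): V^x = 2.3916, V^y = 0.3084
step 4: k1 = (0.378280, 2.380057), k2 = (0.309261, 2.448508), k3 = (0.306111, 2.440033), k4 = (0.229128, 2.487311); V <- V + (h/6)(k1 + 2k2 + 2k3 + k4): V^x = 2.4682, V^y = 0.9186


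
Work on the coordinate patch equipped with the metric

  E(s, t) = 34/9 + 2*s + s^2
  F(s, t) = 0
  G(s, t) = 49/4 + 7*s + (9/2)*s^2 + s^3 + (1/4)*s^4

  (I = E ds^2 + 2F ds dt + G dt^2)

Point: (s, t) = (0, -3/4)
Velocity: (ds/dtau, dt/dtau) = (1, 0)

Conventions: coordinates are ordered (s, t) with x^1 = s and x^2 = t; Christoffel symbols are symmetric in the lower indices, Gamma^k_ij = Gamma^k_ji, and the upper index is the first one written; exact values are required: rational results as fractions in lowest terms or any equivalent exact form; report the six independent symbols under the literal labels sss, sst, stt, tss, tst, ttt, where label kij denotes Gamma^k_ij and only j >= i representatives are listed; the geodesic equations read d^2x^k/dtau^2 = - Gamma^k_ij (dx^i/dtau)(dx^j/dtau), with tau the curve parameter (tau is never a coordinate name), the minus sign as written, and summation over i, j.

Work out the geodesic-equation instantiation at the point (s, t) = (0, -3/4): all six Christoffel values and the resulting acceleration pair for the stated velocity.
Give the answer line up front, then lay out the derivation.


Answer: Gamma_sss = 9/34, Gamma_sst = 0, Gamma_stt = -63/68, Gamma_tss = 0, Gamma_tst = 2/7, Gamma_ttt = 0; accelerations (d^2s/dtau^2, d^2t/dtau^2) = (-9/34, 0)

E = 34/9, F = 0, G = 49/4 at the point
E_s = 2, E_t = 0, F_s = 0, F_t = 0, G_s = 7, G_t = 0
EG - F^2 = 833/18;  g^inv = (18/833) * [[49/4, 0], [0, 34/9]]
first-kind symbols [ij,l] = (1/2)(d_i g_jl + d_j g_il - d_l g_ij): [ss,s] = E_s/2 = 1, [ss,t] = F_s - E_t/2 = 0, [st,s] = E_t/2 = 0, [st,t] = G_s/2 = 7/2, [tt,s] = F_t - G_s/2 = -7/2, [tt,t] = G_t/2 = 0
Gamma^s_ij = (G*[ij,s] - F*[ij,t])/(EG - F^2), Gamma^t_ij = (E*[ij,t] - F*[ij,s])/(EG - F^2)
Gamma_sss = 9/34, Gamma_sst = 0, Gamma_stt = -63/68, Gamma_tss = 0, Gamma_tst = 2/7, Gamma_ttt = 0
d^2s/dtau^2 = -(Gamma_sss*(1)^2 + 2*Gamma_sst*(1)*(0) + Gamma_stt*(0)^2) = -9/34
d^2t/dtau^2 = -(Gamma_tss*(1)^2 + 2*Gamma_tst*(1)*(0) + Gamma_ttt*(0)^2) = 0


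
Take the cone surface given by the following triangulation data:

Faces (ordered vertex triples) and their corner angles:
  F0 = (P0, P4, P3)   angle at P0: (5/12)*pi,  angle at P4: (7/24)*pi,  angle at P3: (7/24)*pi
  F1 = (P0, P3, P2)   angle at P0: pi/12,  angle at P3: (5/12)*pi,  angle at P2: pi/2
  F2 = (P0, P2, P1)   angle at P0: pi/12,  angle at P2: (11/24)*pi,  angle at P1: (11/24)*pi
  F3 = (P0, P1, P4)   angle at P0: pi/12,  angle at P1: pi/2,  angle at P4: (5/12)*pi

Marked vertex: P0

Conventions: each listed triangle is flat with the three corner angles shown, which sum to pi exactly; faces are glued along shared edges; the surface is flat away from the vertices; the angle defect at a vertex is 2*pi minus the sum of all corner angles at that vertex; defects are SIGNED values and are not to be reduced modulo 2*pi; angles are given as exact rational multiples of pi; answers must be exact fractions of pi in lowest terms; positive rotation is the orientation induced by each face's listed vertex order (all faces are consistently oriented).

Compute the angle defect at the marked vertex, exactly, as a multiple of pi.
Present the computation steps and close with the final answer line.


Sum of corner angles at P0: (2/3)*pi
defect = 2*pi - (2/3)*pi

Answer: defect(P0) = (4/3)*pi


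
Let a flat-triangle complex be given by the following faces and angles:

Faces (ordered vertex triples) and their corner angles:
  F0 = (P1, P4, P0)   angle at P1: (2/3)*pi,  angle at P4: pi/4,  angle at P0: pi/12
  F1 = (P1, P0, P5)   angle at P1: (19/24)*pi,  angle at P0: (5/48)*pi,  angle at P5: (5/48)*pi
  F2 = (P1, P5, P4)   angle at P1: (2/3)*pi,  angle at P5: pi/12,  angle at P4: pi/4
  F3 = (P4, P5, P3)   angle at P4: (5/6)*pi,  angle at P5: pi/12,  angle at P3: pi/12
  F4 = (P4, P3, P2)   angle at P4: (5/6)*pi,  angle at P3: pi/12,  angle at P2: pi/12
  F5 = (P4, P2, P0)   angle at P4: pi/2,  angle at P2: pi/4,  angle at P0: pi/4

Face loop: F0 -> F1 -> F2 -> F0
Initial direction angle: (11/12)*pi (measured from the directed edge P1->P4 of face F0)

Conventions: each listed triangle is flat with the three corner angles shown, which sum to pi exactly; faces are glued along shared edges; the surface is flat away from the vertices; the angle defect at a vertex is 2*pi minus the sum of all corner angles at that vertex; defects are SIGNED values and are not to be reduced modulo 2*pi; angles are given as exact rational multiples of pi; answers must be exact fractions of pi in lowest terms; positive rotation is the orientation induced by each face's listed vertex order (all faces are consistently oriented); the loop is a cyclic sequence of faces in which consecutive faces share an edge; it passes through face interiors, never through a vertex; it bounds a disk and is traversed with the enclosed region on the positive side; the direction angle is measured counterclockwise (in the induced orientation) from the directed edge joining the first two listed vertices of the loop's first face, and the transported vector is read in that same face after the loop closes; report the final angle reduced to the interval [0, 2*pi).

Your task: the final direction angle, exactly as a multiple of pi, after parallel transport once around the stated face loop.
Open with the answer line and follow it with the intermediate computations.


Answer: final direction angle = (19/24)*pi

enclosed vertex P1: corner angles sum to (17/8)*pi, defect = 2*pi - (17/8)*pi = -pi/8
adding the enclosed defects to the starting angle (mod 2*pi, induced orientation) gives the holonomy
final angle = (11/12)*pi - pi/8 = (19/24)*pi (mod 2*pi)


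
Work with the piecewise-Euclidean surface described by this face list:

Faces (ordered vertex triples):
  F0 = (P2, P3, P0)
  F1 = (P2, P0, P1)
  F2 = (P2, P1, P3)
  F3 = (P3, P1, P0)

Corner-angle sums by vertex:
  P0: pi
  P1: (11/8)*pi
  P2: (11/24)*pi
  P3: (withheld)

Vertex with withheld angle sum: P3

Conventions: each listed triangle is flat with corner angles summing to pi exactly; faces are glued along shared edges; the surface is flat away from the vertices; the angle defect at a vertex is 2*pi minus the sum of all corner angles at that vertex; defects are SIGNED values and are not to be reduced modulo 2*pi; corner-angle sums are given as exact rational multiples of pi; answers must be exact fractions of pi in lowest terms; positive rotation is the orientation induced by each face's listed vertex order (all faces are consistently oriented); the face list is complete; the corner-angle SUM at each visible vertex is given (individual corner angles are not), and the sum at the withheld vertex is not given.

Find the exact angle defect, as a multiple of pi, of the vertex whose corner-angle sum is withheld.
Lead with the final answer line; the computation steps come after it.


Answer: defect(P3) = (5/6)*pi

V = 4, E = 6, F = 4; chi = V - E + F = 2
Gauss-Bonnet: total defect = 2*pi*chi = 4*pi; visible defects sum to (19/6)*pi


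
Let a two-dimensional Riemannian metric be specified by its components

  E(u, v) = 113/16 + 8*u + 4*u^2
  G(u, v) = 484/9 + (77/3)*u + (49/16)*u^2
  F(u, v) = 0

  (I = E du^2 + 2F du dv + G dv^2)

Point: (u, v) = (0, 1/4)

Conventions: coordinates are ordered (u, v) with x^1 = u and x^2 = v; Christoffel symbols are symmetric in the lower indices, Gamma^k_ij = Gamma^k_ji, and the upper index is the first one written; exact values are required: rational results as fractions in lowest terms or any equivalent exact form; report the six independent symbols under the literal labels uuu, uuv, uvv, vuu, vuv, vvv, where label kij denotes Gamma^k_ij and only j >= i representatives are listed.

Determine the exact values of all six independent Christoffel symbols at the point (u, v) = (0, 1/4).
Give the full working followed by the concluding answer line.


E = 113/16, F = 0, G = 484/9 at the point
E_u = 8, E_v = 0, F_u = 0, F_v = 0, G_u = 77/3, G_v = 0
EG - F^2 = 13673/36;  g^inv = (36/13673) * [[484/9, 0], [0, 113/16]]
first-kind symbols [ij,l] = (1/2)(d_i g_jl + d_j g_il - d_l g_ij): [uu,u] = E_u/2 = 4, [uu,v] = F_u - E_v/2 = 0, [uv,u] = E_v/2 = 0, [uv,v] = G_u/2 = 77/6, [vv,u] = F_v - G_u/2 = -77/6, [vv,v] = G_v/2 = 0
Gamma^u_ij = (G*[ij,u] - F*[ij,v])/(EG - F^2), Gamma^v_ij = (E*[ij,v] - F*[ij,u])/(EG - F^2)

Answer: Gamma_uuu = 64/113, Gamma_uuv = 0, Gamma_uvv = -616/339, Gamma_vuu = 0, Gamma_vuv = 21/88, Gamma_vvv = 0


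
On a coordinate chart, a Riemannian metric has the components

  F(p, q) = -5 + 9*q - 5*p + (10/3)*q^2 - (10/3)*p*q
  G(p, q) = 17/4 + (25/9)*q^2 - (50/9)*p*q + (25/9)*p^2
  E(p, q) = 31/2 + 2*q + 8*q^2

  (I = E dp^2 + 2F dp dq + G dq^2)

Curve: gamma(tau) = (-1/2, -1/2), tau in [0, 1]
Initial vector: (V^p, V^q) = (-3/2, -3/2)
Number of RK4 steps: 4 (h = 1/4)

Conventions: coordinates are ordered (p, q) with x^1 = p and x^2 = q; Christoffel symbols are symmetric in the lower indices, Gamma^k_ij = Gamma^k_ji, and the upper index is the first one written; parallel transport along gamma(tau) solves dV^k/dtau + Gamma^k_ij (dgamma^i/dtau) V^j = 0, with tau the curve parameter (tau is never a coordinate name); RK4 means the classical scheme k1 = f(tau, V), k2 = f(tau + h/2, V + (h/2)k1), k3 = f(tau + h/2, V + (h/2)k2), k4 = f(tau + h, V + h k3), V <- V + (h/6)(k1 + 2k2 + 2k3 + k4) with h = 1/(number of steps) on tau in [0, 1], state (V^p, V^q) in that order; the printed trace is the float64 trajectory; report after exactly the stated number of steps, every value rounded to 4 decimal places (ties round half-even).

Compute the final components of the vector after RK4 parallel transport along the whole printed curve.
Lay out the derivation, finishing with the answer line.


gamma'(tau) = (0, 0); f(tau, V)^k = -Gamma^k_ij(gamma(tau)) gamma'^i(tau) V^j; h = 1/4; intermediate values shown to 6 dp
curve data and Christoffel symbols at the stage parameters:
  tau = 0.000000: gamma = (-0.500000, -0.500000), gamma' = (0.000000, 0.000000); Gamma_ppp = -0.110454, Gamma_ppq = -0.603550, Gamma_pqq = 1.475345, Gamma_qpp = -0.260355, Gamma_qpq = -0.994083, Gamma_qqq = 2.429980
  tau = 0.125000: gamma = (-0.500000, -0.500000), gamma' = (0.000000, 0.000000); Gamma_ppp = -0.110454, Gamma_ppq = -0.603550, Gamma_pqq = 1.475345, Gamma_qpp = -0.260355, Gamma_qpq = -0.994083, Gamma_qqq = 2.429980
  tau = 0.250000: gamma = (-0.500000, -0.500000), gamma' = (0.000000, 0.000000); Gamma_ppp = -0.110454, Gamma_ppq = -0.603550, Gamma_pqq = 1.475345, Gamma_qpp = -0.260355, Gamma_qpq = -0.994083, Gamma_qqq = 2.429980
  tau = 0.375000: gamma = (-0.500000, -0.500000), gamma' = (0.000000, 0.000000); Gamma_ppp = -0.110454, Gamma_ppq = -0.603550, Gamma_pqq = 1.475345, Gamma_qpp = -0.260355, Gamma_qpq = -0.994083, Gamma_qqq = 2.429980
  tau = 0.500000: gamma = (-0.500000, -0.500000), gamma' = (0.000000, 0.000000); Gamma_ppp = -0.110454, Gamma_ppq = -0.603550, Gamma_pqq = 1.475345, Gamma_qpp = -0.260355, Gamma_qpq = -0.994083, Gamma_qqq = 2.429980
  tau = 0.625000: gamma = (-0.500000, -0.500000), gamma' = (0.000000, 0.000000); Gamma_ppp = -0.110454, Gamma_ppq = -0.603550, Gamma_pqq = 1.475345, Gamma_qpp = -0.260355, Gamma_qpq = -0.994083, Gamma_qqq = 2.429980
  tau = 0.750000: gamma = (-0.500000, -0.500000), gamma' = (0.000000, 0.000000); Gamma_ppp = -0.110454, Gamma_ppq = -0.603550, Gamma_pqq = 1.475345, Gamma_qpp = -0.260355, Gamma_qpq = -0.994083, Gamma_qqq = 2.429980
  tau = 0.875000: gamma = (-0.500000, -0.500000), gamma' = (0.000000, 0.000000); Gamma_ppp = -0.110454, Gamma_ppq = -0.603550, Gamma_pqq = 1.475345, Gamma_qpp = -0.260355, Gamma_qpq = -0.994083, Gamma_qqq = 2.429980
  tau = 1.000000: gamma = (-0.500000, -0.500000), gamma' = (0.000000, 0.000000); Gamma_ppp = -0.110454, Gamma_ppq = -0.603550, Gamma_pqq = 1.475345, Gamma_qpp = -0.260355, Gamma_qpq = -0.994083, Gamma_qqq = 2.429980
step 0: V^p = -1.5000, V^q = -1.5000
step 1: k1 = (0.000000, 0.000000), k2 = (0.000000, 0.000000), k3 = (0.000000, 0.000000), k4 = (0.000000, 0.000000); V <- V + (h/6)(k1 + 2k2 + 2k3 + k4): V^p = -1.5000, V^q = -1.5000
step 2: k1 = (0.000000, 0.000000), k2 = (0.000000, 0.000000), k3 = (0.000000, 0.000000), k4 = (0.000000, 0.000000); V <- V + (h/6)(k1 + 2k2 + 2k3 + k4): V^p = -1.5000, V^q = -1.5000
step 3: k1 = (0.000000, 0.000000), k2 = (0.000000, 0.000000), k3 = (0.000000, 0.000000), k4 = (0.000000, 0.000000); V <- V + (h/6)(k1 + 2k2 + 2k3 + k4): V^p = -1.5000, V^q = -1.5000
step 4: k1 = (0.000000, 0.000000), k2 = (0.000000, 0.000000), k3 = (0.000000, 0.000000), k4 = (0.000000, 0.000000); V <- V + (h/6)(k1 + 2k2 + 2k3 + k4): V^p = -1.5000, V^q = -1.5000

Answer: V^p = -1.5000, V^q = -1.5000


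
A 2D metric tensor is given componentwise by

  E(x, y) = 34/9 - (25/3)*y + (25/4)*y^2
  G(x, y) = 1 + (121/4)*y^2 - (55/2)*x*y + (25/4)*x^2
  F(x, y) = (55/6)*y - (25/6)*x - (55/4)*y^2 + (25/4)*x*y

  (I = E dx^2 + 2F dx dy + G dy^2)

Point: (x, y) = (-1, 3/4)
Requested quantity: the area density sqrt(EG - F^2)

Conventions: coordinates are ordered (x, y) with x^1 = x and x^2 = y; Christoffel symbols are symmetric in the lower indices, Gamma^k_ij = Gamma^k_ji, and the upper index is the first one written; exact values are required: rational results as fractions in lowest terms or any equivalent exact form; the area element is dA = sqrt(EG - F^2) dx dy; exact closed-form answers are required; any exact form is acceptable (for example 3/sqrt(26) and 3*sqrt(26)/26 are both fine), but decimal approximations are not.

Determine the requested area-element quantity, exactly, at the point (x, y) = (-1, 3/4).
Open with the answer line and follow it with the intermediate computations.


Answer: sqrt(EG - F^2) = sqrt(25882)/24

E = 601/576, F = -265/192, G = 2873/64; EG - F^2 = 12941/288


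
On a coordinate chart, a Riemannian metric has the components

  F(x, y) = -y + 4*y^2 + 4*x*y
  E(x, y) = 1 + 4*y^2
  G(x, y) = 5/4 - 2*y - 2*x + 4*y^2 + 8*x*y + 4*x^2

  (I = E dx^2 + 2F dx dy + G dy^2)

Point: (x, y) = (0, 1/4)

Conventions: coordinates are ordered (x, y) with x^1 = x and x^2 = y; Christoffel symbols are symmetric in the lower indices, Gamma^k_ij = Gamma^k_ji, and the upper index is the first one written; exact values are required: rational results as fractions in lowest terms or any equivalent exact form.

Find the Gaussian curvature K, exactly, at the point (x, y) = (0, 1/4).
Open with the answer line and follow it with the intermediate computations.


Answer: K = -64/25

E = 5/4, F = 0, G = 1, EG - F^2 = 5/4 at the point
E_x = 0, E_y = 2, F_x = 1, F_y = 1, G_x = 0, G_y = 0
E_yy = 8, F_xy = 4, G_xx = 8
Using the Brioschi determinant formula for K from the metric derivatives:
M1 = [[-E_yy/2 + F_xy - G_xx/2, E_x/2, F_x - E_y/2], [F_y - G_x/2, E, F], [G_y/2, F, G]] = [[-4, 0, 0], [1, 5/4, 0], [0, 0, 1]]; det M1 = -5
M2 = [[0, E_y/2, G_x/2], [E_y/2, E, F], [G_x/2, F, G]] = [[0, 1, 0], [1, 5/4, 0], [0, 0, 1]]; det M2 = -1
det M1 - det M2 = -4; K = -4 / (5/4)^2 = -64/25


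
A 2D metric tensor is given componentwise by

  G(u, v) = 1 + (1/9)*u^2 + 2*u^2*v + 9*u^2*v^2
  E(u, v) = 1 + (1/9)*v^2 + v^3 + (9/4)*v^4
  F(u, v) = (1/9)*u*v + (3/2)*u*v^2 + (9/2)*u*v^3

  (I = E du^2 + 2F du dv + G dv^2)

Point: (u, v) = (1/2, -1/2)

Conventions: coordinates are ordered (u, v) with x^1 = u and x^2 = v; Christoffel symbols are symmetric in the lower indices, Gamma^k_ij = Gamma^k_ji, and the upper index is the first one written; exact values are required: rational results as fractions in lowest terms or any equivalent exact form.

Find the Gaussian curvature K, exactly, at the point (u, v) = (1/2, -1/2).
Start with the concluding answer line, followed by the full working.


Answer: K = -451584/635209

E = 601/576, F = -35/288, G = 193/144, EG - F^2 = 797/576 at the point
E_u = 0, E_v = -35/72, F_u = -35/144, F_v = 143/144, G_u = 49/36, G_v = -7/4
E_vv = 143/36, F_uv = 143/72, G_uu = 49/18
K follows from Brioschi's formula, (det M1 - det M2)/(EG - F^2)^2.
M1 = [[-E_vv/2 + F_uv - G_uu/2, E_u/2, F_u - E_v/2], [F_v - G_u/2, E, F], [G_v/2, F, G]] = [[-49/36, 0, 0], [5/16, 601/576, -35/288], [-7/8, -35/288, 193/144]]; det M1 = -39053/20736
M2 = [[0, E_v/2, G_u/2], [E_v/2, E, F], [G_u/2, F, G]] = [[0, -35/144, 49/72], [-35/144, 601/576, -35/288], [49/72, -35/288, 193/144]]; det M2 = -10829/20736
det M1 - det M2 = -49/36; K = -49/36 / (797/576)^2 = -451584/635209


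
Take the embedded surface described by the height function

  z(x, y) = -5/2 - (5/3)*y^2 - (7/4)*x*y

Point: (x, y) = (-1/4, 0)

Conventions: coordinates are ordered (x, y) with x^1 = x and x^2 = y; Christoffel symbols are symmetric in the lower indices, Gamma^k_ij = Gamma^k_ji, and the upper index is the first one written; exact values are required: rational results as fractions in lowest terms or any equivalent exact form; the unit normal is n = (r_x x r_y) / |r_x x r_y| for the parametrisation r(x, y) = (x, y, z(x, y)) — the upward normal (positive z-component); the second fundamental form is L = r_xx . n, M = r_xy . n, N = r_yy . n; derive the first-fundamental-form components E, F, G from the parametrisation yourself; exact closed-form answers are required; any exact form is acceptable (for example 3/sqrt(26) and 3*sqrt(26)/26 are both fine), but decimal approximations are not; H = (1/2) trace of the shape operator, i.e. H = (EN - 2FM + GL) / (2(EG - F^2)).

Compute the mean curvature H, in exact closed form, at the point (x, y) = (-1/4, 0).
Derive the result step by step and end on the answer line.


z_x = 0, z_y = 7/16, z_xx = 0, z_xy = -7/4, z_yy = -10/3
E = 1, F = 0, G = 305/256; answer radicand W^2 = 305/256
unnormalised second-form numerators: l = 0, m = -7/4, n = -10/3; L = l/sqrt(305/256), and similarly M = m/sqrt(W^2), N = n/sqrt(W^2)
H = (E*n - 2*F*m + G*l) / (2*(EG - F^2)*sqrt(W^2)); E*n - 2*F*m + G*l = -10/3, EG - F^2 = 305/256, so H = (-256/183)/sqrt(305/256)

Answer: H = -4096*sqrt(305)/55815


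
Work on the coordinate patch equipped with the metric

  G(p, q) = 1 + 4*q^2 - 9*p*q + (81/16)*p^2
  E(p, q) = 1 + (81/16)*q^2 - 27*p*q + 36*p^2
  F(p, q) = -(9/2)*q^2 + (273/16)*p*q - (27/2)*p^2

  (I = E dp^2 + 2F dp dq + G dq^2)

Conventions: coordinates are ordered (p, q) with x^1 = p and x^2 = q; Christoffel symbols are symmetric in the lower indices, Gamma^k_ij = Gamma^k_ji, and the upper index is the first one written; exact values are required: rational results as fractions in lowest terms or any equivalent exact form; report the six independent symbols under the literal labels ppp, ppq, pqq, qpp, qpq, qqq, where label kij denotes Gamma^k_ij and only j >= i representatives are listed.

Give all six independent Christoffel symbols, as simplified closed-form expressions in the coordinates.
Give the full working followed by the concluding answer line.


E = 1 + (81/16)*q^2 - 27*p*q + 36*p^2; F = -(9/2)*q^2 + (273/16)*p*q - (27/2)*p^2; G = 1 + 4*q^2 - 9*p*q + (81/16)*p^2
Gamma^k_ij = (1/2) g^{kl} (d_i g_jl + d_j g_il - d_l g_ij), with g^inv = (1/(EG-F^2)) [[G, -F], [-F, E]]
first partials: E_p = -27*q + 72*p, E_q = (81/8)*q - 27*p, F_p = (273/16)*q - 27*p, F_q = -9*q + (273/16)*p, G_p = -9*q + (81/8)*p, G_q = 8*q - 9*p
D = EG - F^2 = 1 + (145/16)*q^2 - 36*p*q + (657/16)*p^2
expanded: Gamma^p_pp = (G E_p - 2F F_p + F E_q)/(2D), Gamma^p_pq = (G E_q - F G_p)/(2D), Gamma^p_qq = (2G F_q - G G_p - F G_q)/(2D), Gamma^q_pp = (2E F_p - E E_q - F E_p)/(2D), Gamma^q_pq = (E G_p - F E_q)/(2D), Gamma^q_qq = (E G_q - 2F F_q + F G_p)/(2D); substitute and cancel common factors

Answer: Gamma_ppp = (576*p - 216*q)/(657*p^2 - 576*p*q + 145*q^2 + 16), Gamma_ppq = (-216*p + 81*q)/(657*p^2 - 576*p*q + 145*q^2 + 16), Gamma_pqq = (192*p - 72*q)/(657*p^2 - 576*p*q + 145*q^2 + 16), Gamma_qpp = (-216*p + 192*q)/(657*p^2 - 576*p*q + 145*q^2 + 16), Gamma_qpq = (81*p - 72*q)/(657*p^2 - 576*p*q + 145*q^2 + 16), Gamma_qqq = (-72*p + 64*q)/(657*p^2 - 576*p*q + 145*q^2 + 16)
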